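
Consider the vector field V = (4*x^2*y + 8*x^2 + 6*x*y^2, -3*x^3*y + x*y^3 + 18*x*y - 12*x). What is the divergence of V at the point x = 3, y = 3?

228

∂V₁/∂x = 8*x*y + 16*x + 6*y^2
∂V₂/∂y = -3*x^3 + 3*x*y^2 + 18*x
∇·V = -3*x^3 + 3*x*y^2 + 8*x*y + 34*x + 6*y^2
At (3, 3): 228.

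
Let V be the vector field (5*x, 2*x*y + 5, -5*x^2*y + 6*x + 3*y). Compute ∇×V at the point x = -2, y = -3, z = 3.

(-17, 54, -6)

(∇×V)₁ = ∂V₃/∂y − ∂V₂/∂z = -5*x^2 + 3
(∇×V)₂ = ∂V₁/∂z − ∂V₃/∂x = 10*x*y - 6
(∇×V)₃ = ∂V₂/∂x − ∂V₁/∂y = 2*y
∇×V = (-5*x^2 + 3, 10*x*y - 6, 2*y)
At (-2, -3, 3): (-17, 54, -6).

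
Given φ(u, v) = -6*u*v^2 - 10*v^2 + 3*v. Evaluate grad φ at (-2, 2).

(-24, 11)

∂φ/∂u = -6*v^2
∂φ/∂v = -12*u*v - 20*v + 3
∇φ = (-6*v^2, -12*u*v - 20*v + 3)
At (-2, 2): (-24, 11).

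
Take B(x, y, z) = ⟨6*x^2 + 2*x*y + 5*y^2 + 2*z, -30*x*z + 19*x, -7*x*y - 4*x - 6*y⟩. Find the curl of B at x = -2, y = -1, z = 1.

(∇×B)₁ = ∂B₃/∂y − ∂B₂/∂z = 23*x - 6
(∇×B)₂ = ∂B₁/∂z − ∂B₃/∂x = 7*y + 6
(∇×B)₃ = ∂B₂/∂x − ∂B₁/∂y = -2*x - 10*y - 30*z + 19
∇×B = (23*x - 6, 7*y + 6, -2*x - 10*y - 30*z + 19)
At (-2, -1, 1): (-52, -1, 3).

(-52, -1, 3)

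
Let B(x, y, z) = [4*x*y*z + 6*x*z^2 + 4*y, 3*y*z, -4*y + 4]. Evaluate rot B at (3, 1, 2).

(-7, 84, -28)

(∇×B)₁ = ∂B₃/∂y − ∂B₂/∂z = -3*y - 4
(∇×B)₂ = ∂B₁/∂z − ∂B₃/∂x = 4*x*y + 12*x*z
(∇×B)₃ = ∂B₂/∂x − ∂B₁/∂y = -4*x*z - 4
∇×B = (-3*y - 4, 4*x*y + 12*x*z, -4*x*z - 4)
At (3, 1, 2): (-7, 84, -28).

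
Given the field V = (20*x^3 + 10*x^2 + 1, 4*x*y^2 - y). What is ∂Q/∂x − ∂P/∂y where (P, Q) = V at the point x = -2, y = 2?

16

∂V₂/∂x = 4*y^2
∂V₁/∂y = 0
Scalar curl = 4*y^2
At (-2, 2): 16.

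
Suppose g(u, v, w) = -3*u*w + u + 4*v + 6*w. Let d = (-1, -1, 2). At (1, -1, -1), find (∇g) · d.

∂g/∂u = -3*w + 1
∂g/∂v = 4
∂g/∂w = -3*u + 6
∇g at (1, -1, -1) = (4, 4, 3)
∇g · d = (4)(-1) + (4)(-1) + (3)(2) = -2

-2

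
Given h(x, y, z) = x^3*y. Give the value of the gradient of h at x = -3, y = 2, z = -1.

∂h/∂x = 3*x^2*y
∂h/∂y = x^3
∂h/∂z = 0
∇h = (3*x^2*y, x^3, 0)
At (-3, 2, -1): (54, -27, 0).

(54, -27, 0)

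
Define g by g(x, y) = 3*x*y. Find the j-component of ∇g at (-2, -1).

-6

(∇g)_2 = ∂g/∂y = 3*x
At (-2, -1): -6.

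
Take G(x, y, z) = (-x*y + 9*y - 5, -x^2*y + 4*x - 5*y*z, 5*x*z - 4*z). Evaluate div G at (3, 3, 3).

-16

∂G₁/∂x = -y
∂G₂/∂y = -x^2 - 5*z
∂G₃/∂z = 5*x - 4
∇·G = -x^2 + 5*x - y - 5*z - 4
At (3, 3, 3): -16.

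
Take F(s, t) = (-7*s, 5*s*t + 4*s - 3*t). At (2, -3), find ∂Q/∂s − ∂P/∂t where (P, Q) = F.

-11

∂F₂/∂s = 5*t + 4
∂F₁/∂t = 0
Scalar curl = 5*t + 4
At (2, -3): -11.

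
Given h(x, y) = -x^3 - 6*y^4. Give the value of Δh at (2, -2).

∂²h/∂x² = -6*x
∂²h/∂y² = -72*y^2
∇²h = -6*x - 72*y^2
At (2, -2): -300.

-300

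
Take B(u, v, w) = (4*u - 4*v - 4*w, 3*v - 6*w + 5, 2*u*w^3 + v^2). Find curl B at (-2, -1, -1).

(4, -2, 4)

(∇×B)₁ = ∂B₃/∂v − ∂B₂/∂w = 2*v + 6
(∇×B)₂ = ∂B₁/∂w − ∂B₃/∂u = -2*w^3 - 4
(∇×B)₃ = ∂B₂/∂u − ∂B₁/∂v = 4
∇×B = (2*v + 6, -2*w^3 - 4, 4)
At (-2, -1, -1): (4, -2, 4).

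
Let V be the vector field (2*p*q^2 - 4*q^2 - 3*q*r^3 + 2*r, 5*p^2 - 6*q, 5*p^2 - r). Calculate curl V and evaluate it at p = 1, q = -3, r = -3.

(0, 235, -83)

(∇×V)₁ = ∂V₃/∂q − ∂V₂/∂r = 0
(∇×V)₂ = ∂V₁/∂r − ∂V₃/∂p = -10*p - 9*q*r^2 + 2
(∇×V)₃ = ∂V₂/∂p − ∂V₁/∂q = -4*p*q + 10*p + 8*q + 3*r^3
∇×V = (0, -10*p - 9*q*r^2 + 2, -4*p*q + 10*p + 8*q + 3*r^3)
At (1, -3, -3): (0, 235, -83).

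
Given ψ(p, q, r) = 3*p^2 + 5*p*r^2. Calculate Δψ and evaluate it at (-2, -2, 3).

-14

∂²ψ/∂p² = 6
∂²ψ/∂q² = 0
∂²ψ/∂r² = 10*p
∇²ψ = 10*p + 6
At (-2, -2, 3): -14.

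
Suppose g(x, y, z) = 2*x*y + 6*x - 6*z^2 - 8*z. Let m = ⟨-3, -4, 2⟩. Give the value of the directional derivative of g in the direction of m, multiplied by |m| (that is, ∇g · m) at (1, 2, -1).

∂g/∂x = 2*y + 6
∂g/∂y = 2*x
∂g/∂z = -12*z - 8
∇g at (1, 2, -1) = (10, 2, 4)
∇g · m = (10)(-3) + (2)(-4) + (4)(2) = -30

-30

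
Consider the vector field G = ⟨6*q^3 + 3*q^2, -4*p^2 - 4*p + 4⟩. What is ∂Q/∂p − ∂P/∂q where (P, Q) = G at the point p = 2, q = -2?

∂G₂/∂p = -8*p - 4
∂G₁/∂q = 18*q^2 + 6*q
Scalar curl = -8*p - 18*q^2 - 6*q - 4
At (2, -2): -80.

-80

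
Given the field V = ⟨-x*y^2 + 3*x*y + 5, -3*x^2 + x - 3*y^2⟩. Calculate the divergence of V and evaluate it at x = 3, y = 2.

∂V₁/∂x = -y^2 + 3*y
∂V₂/∂y = -6*y
∇·V = -y^2 - 3*y
At (3, 2): -10.

-10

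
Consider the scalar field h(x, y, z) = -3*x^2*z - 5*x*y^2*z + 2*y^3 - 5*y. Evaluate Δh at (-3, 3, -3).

∂²h/∂x² = -6*z
∂²h/∂y² = 2*(-5*x*z + 6*y)
∂²h/∂z² = 0
∇²h = -10*x*z + 12*y - 6*z
At (-3, 3, -3): -36.

-36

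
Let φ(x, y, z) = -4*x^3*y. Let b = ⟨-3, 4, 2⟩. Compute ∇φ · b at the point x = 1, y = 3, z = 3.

92

∂φ/∂x = -12*x^2*y
∂φ/∂y = -4*x^3
∂φ/∂z = 0
∇φ at (1, 3, 3) = (-36, -4, 0)
∇φ · b = (-36)(-3) + (-4)(4) + (0)(2) = 92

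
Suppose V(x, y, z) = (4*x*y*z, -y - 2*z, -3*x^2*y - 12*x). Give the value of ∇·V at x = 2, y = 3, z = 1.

11

∂V₁/∂x = 4*y*z
∂V₂/∂y = -1
∂V₃/∂z = 0
∇·V = 4*y*z - 1
At (2, 3, 1): 11.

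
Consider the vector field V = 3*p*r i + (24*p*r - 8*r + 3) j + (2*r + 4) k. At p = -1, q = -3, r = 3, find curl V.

(32, -3, 72)

(∇×V)₁ = ∂V₃/∂q − ∂V₂/∂r = -24*p + 8
(∇×V)₂ = ∂V₁/∂r − ∂V₃/∂p = 3*p
(∇×V)₃ = ∂V₂/∂p − ∂V₁/∂q = 24*r
∇×V = (-24*p + 8, 3*p, 24*r)
At (-1, -3, 3): (32, -3, 72).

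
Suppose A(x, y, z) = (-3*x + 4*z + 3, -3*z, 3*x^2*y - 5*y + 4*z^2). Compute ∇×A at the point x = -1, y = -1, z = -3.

(1, -2, 0)

(∇×A)₁ = ∂A₃/∂y − ∂A₂/∂z = 3*x^2 - 2
(∇×A)₂ = ∂A₁/∂z − ∂A₃/∂x = -6*x*y + 4
(∇×A)₃ = ∂A₂/∂x − ∂A₁/∂y = 0
∇×A = (3*x^2 - 2, -6*x*y + 4, 0)
At (-1, -1, -3): (1, -2, 0).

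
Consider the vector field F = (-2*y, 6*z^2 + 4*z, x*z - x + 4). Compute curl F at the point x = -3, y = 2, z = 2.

(∇×F)₁ = ∂F₃/∂y − ∂F₂/∂z = -12*z - 4
(∇×F)₂ = ∂F₁/∂z − ∂F₃/∂x = -z + 1
(∇×F)₃ = ∂F₂/∂x − ∂F₁/∂y = 2
∇×F = (-12*z - 4, -z + 1, 2)
At (-3, 2, 2): (-28, -1, 2).

(-28, -1, 2)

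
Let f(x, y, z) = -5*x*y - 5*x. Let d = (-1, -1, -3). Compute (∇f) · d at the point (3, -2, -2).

∂f/∂x = -5*y - 5
∂f/∂y = -5*x
∂f/∂z = 0
∇f at (3, -2, -2) = (5, -15, 0)
∇f · d = (5)(-1) + (-15)(-1) + (0)(-3) = 10

10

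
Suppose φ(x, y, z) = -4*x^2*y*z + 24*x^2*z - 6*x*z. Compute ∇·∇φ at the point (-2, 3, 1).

∂²φ/∂x² = 8*z*(-y + 6)
∂²φ/∂y² = 0
∂²φ/∂z² = 0
∇²φ = -8*y*z + 48*z
At (-2, 3, 1): 24.

24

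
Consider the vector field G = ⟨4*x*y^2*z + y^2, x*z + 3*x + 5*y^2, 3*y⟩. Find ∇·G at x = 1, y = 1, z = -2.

∂G₁/∂x = 4*y^2*z
∂G₂/∂y = 10*y
∂G₃/∂z = 0
∇·G = 4*y^2*z + 10*y
At (1, 1, -2): 2.

2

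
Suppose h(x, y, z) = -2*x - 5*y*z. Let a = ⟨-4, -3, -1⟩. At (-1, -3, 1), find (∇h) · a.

8

∂h/∂x = -2
∂h/∂y = -5*z
∂h/∂z = -5*y
∇h at (-1, -3, 1) = (-2, -5, 15)
∇h · a = (-2)(-4) + (-5)(-3) + (15)(-1) = 8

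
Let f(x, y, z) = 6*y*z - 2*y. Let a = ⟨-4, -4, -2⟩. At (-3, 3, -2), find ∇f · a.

20

∂f/∂x = 0
∂f/∂y = 6*z - 2
∂f/∂z = 6*y
∇f at (-3, 3, -2) = (0, -14, 18)
∇f · a = (0)(-4) + (-14)(-4) + (18)(-2) = 20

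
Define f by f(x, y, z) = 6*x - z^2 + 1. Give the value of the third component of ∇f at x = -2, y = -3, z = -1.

2

(∇f)_3 = ∂f/∂z = -2*z
At (-2, -3, -1): 2.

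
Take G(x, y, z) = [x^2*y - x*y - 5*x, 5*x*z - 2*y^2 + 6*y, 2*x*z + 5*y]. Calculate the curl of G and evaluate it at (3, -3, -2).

(∇×G)₁ = ∂G₃/∂y − ∂G₂/∂z = -5*x + 5
(∇×G)₂ = ∂G₁/∂z − ∂G₃/∂x = -2*z
(∇×G)₃ = ∂G₂/∂x − ∂G₁/∂y = -x^2 + x + 5*z
∇×G = (-5*x + 5, -2*z, -x^2 + x + 5*z)
At (3, -3, -2): (-10, 4, -16).

(-10, 4, -16)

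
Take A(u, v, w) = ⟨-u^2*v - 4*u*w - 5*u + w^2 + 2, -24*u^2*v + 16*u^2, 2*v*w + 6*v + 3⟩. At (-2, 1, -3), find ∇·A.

-83

∂A₁/∂u = -2*u*v - 4*w - 5
∂A₂/∂v = -24*u^2
∂A₃/∂w = 2*v
∇·A = -24*u^2 - 2*u*v + 2*v - 4*w - 5
At (-2, 1, -3): -83.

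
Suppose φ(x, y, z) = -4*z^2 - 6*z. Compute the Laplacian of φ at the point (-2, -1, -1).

-8

∂²φ/∂x² = 0
∂²φ/∂y² = 0
∂²φ/∂z² = -8
∇²φ = -8
At (-2, -1, -1): -8.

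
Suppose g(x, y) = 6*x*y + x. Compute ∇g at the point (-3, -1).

∂g/∂x = 6*y + 1
∂g/∂y = 6*x
∇g = (6*y + 1, 6*x)
At (-3, -1): (-5, -18).

(-5, -18)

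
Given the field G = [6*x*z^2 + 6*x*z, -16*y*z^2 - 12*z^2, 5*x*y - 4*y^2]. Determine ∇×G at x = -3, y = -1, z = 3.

(-31, -121, 0)

(∇×G)₁ = ∂G₃/∂y − ∂G₂/∂z = 5*x + 32*y*z - 8*y + 24*z
(∇×G)₂ = ∂G₁/∂z − ∂G₃/∂x = 12*x*z + 6*x - 5*y
(∇×G)₃ = ∂G₂/∂x − ∂G₁/∂y = 0
∇×G = (5*x + 32*y*z - 8*y + 24*z, 12*x*z + 6*x - 5*y, 0)
At (-3, -1, 3): (-31, -121, 0).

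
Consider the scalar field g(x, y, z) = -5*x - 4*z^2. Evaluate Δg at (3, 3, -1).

-8

∂²g/∂x² = 0
∂²g/∂y² = 0
∂²g/∂z² = -8
∇²g = -8
At (3, 3, -1): -8.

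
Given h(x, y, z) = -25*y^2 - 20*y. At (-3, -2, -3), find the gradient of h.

∂h/∂x = 0
∂h/∂y = -50*y - 20
∂h/∂z = 0
∇h = (0, -50*y - 20, 0)
At (-3, -2, -3): (0, 80, 0).

(0, 80, 0)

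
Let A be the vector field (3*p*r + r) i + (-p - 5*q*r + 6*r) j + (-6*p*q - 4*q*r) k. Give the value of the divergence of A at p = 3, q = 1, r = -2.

0

∂A₁/∂p = 3*r
∂A₂/∂q = -5*r
∂A₃/∂r = -4*q
∇·A = -4*q - 2*r
At (3, 1, -2): 0.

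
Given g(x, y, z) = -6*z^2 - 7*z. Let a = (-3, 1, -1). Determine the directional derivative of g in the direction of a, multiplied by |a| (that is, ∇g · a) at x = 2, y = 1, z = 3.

43

∂g/∂x = 0
∂g/∂y = 0
∂g/∂z = -12*z - 7
∇g at (2, 1, 3) = (0, 0, -43)
∇g · a = (0)(-3) + (0)(1) + (-43)(-1) = 43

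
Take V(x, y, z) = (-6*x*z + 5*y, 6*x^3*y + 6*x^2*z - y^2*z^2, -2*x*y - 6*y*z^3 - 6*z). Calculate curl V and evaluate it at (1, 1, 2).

(-52, -4, 37)

(∇×V)₁ = ∂V₃/∂y − ∂V₂/∂z = -6*x^2 - 2*x + 2*y^2*z - 6*z^3
(∇×V)₂ = ∂V₁/∂z − ∂V₃/∂x = -6*x + 2*y
(∇×V)₃ = ∂V₂/∂x − ∂V₁/∂y = 18*x^2*y + 12*x*z - 5
∇×V = (-6*x^2 - 2*x + 2*y^2*z - 6*z^3, -6*x + 2*y, 18*x^2*y + 12*x*z - 5)
At (1, 1, 2): (-52, -4, 37).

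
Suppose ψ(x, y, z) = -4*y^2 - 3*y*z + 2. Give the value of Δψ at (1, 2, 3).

-8

∂²ψ/∂x² = 0
∂²ψ/∂y² = -8
∂²ψ/∂z² = 0
∇²ψ = -8
At (1, 2, 3): -8.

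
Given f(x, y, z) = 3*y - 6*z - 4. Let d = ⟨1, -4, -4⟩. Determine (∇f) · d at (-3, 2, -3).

∂f/∂x = 0
∂f/∂y = 3
∂f/∂z = -6
∇f at (-3, 2, -3) = (0, 3, -6)
∇f · d = (0)(1) + (3)(-4) + (-6)(-4) = 12

12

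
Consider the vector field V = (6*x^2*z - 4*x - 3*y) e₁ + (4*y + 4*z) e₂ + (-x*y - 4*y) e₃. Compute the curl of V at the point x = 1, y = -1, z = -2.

(∇×V)₁ = ∂V₃/∂y − ∂V₂/∂z = -x - 8
(∇×V)₂ = ∂V₁/∂z − ∂V₃/∂x = 6*x^2 + y
(∇×V)₃ = ∂V₂/∂x − ∂V₁/∂y = 3
∇×V = (-x - 8, 6*x^2 + y, 3)
At (1, -1, -2): (-9, 5, 3).

(-9, 5, 3)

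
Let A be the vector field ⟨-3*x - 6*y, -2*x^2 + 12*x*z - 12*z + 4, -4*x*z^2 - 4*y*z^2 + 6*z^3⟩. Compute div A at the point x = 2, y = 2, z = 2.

∂A₁/∂x = -3
∂A₂/∂y = 0
∂A₃/∂z = -8*x*z - 8*y*z + 18*z^2
∇·A = -8*x*z - 8*y*z + 18*z^2 - 3
At (2, 2, 2): 5.

5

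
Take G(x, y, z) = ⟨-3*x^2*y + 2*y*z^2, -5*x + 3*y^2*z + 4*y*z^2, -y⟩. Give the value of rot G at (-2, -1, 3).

(∇×G)₁ = ∂G₃/∂y − ∂G₂/∂z = -3*y^2 - 8*y*z - 1
(∇×G)₂ = ∂G₁/∂z − ∂G₃/∂x = 4*y*z
(∇×G)₃ = ∂G₂/∂x − ∂G₁/∂y = 3*x^2 - 2*z^2 - 5
∇×G = (-3*y^2 - 8*y*z - 1, 4*y*z, 3*x^2 - 2*z^2 - 5)
At (-2, -1, 3): (20, -12, -11).

(20, -12, -11)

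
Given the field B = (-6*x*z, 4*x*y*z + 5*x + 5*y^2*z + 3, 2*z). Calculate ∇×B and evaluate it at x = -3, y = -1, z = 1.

(-17, 18, 1)

(∇×B)₁ = ∂B₃/∂y − ∂B₂/∂z = -4*x*y - 5*y^2
(∇×B)₂ = ∂B₁/∂z − ∂B₃/∂x = -6*x
(∇×B)₃ = ∂B₂/∂x − ∂B₁/∂y = 4*y*z + 5
∇×B = (-4*x*y - 5*y^2, -6*x, 4*y*z + 5)
At (-3, -1, 1): (-17, 18, 1).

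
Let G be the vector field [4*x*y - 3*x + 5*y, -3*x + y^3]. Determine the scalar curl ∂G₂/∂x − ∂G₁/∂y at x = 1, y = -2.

-12

∂G₂/∂x = -3
∂G₁/∂y = 4*x + 5
Scalar curl = -4*x - 8
At (1, -2): -12.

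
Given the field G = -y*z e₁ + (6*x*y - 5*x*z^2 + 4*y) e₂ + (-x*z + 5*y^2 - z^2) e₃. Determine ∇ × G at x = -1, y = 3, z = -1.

(∇×G)₁ = ∂G₃/∂y − ∂G₂/∂z = 10*x*z + 10*y
(∇×G)₂ = ∂G₁/∂z − ∂G₃/∂x = -y + z
(∇×G)₃ = ∂G₂/∂x − ∂G₁/∂y = 6*y - 5*z^2 + z
∇×G = (10*x*z + 10*y, -y + z, 6*y - 5*z^2 + z)
At (-1, 3, -1): (40, -4, 12).

(40, -4, 12)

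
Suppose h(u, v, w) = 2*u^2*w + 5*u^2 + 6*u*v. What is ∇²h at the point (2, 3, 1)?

14

∂²h/∂u² = 2*(2*w + 5)
∂²h/∂v² = 0
∂²h/∂w² = 0
∇²h = 4*w + 10
At (2, 3, 1): 14.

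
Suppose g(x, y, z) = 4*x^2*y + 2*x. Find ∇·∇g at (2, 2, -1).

16

∂²g/∂x² = 8*y
∂²g/∂y² = 0
∂²g/∂z² = 0
∇²g = 8*y
At (2, 2, -1): 16.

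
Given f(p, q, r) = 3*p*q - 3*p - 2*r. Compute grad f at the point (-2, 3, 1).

∂f/∂p = 3*q - 3
∂f/∂q = 3*p
∂f/∂r = -2
∇f = (3*q - 3, 3*p, -2)
At (-2, 3, 1): (6, -6, -2).

(6, -6, -2)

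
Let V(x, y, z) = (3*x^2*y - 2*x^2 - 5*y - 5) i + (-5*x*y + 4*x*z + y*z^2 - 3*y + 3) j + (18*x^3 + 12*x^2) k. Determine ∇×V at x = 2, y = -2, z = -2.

(∇×V)₁ = ∂V₃/∂y − ∂V₂/∂z = -4*x - 2*y*z
(∇×V)₂ = ∂V₁/∂z − ∂V₃/∂x = -54*x^2 - 24*x
(∇×V)₃ = ∂V₂/∂x − ∂V₁/∂y = -3*x^2 - 5*y + 4*z + 5
∇×V = (-4*x - 2*y*z, -54*x^2 - 24*x, -3*x^2 - 5*y + 4*z + 5)
At (2, -2, -2): (-16, -264, -5).

(-16, -264, -5)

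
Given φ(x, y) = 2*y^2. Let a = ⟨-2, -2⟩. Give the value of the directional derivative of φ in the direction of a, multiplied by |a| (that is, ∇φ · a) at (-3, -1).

8

∂φ/∂x = 0
∂φ/∂y = 4*y
∇φ at (-3, -1) = (0, -4)
∇φ · a = (0)(-2) + (-4)(-2) = 8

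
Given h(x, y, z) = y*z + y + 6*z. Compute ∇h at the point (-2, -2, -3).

(0, -2, 4)

∂h/∂x = 0
∂h/∂y = z + 1
∂h/∂z = y + 6
∇h = (0, z + 1, y + 6)
At (-2, -2, -3): (0, -2, 4).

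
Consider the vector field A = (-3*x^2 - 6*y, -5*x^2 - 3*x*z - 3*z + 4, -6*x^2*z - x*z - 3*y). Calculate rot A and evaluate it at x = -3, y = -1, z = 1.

(-9, -35, 33)

(∇×A)₁ = ∂A₃/∂y − ∂A₂/∂z = 3*x
(∇×A)₂ = ∂A₁/∂z − ∂A₃/∂x = 12*x*z + z
(∇×A)₃ = ∂A₂/∂x − ∂A₁/∂y = -10*x - 3*z + 6
∇×A = (3*x, 12*x*z + z, -10*x - 3*z + 6)
At (-3, -1, 1): (-9, -35, 33).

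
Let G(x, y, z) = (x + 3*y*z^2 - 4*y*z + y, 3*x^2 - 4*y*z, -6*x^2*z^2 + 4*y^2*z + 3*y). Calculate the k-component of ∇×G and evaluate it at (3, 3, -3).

(∇×G)_3 = ∂G₂/∂x − ∂G₁/∂y
= 6*x − (3*z^2 - 4*z + 1)
= 6*x - 3*z^2 + 4*z - 1
At (3, 3, -3): -22.

-22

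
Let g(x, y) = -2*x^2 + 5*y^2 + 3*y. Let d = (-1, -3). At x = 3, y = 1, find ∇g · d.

-27

∂g/∂x = -4*x
∂g/∂y = 10*y + 3
∇g at (3, 1) = (-12, 13)
∇g · d = (-12)(-1) + (13)(-3) = -27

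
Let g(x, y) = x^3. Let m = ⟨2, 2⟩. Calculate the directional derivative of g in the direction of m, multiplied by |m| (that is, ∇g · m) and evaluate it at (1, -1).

6

∂g/∂x = 3*x^2
∂g/∂y = 0
∇g at (1, -1) = (3, 0)
∇g · m = (3)(2) + (0)(2) = 6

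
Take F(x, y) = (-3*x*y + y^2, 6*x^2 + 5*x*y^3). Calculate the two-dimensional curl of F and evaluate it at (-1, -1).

∂F₂/∂x = 12*x + 5*y^3
∂F₁/∂y = -3*x + 2*y
Scalar curl = 15*x + 5*y^3 - 2*y
At (-1, -1): -18.

-18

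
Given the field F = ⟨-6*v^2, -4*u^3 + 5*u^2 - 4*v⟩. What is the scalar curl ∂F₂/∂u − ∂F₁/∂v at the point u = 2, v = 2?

-4

∂F₂/∂u = -12*u^2 + 10*u
∂F₁/∂v = -12*v
Scalar curl = -12*u^2 + 10*u + 12*v
At (2, 2): -4.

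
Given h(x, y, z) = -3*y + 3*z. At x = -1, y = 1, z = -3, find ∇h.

(0, -3, 3)

∂h/∂x = 0
∂h/∂y = -3
∂h/∂z = 3
∇h = (0, -3, 3)
At (-1, 1, -3): (0, -3, 3).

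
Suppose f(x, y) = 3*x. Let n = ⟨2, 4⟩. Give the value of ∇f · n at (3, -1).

∂f/∂x = 3
∂f/∂y = 0
∇f at (3, -1) = (3, 0)
∇f · n = (3)(2) + (0)(4) = 6

6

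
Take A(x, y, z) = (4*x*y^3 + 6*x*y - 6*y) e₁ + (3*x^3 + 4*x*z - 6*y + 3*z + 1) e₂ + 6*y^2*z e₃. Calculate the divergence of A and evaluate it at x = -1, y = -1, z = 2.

∂A₁/∂x = 4*y^3 + 6*y
∂A₂/∂y = -6
∂A₃/∂z = 6*y^2
∇·A = 4*y^3 + 6*y^2 + 6*y - 6
At (-1, -1, 2): -10.

-10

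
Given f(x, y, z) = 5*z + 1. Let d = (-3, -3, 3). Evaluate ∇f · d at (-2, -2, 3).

15

∂f/∂x = 0
∂f/∂y = 0
∂f/∂z = 5
∇f at (-2, -2, 3) = (0, 0, 5)
∇f · d = (0)(-3) + (0)(-3) + (5)(3) = 15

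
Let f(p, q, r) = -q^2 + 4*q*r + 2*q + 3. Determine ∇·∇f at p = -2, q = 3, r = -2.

∂²f/∂p² = 0
∂²f/∂q² = -2
∂²f/∂r² = 0
∇²f = -2
At (-2, 3, -2): -2.

-2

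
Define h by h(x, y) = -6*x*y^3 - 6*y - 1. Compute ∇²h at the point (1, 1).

-36

∂²h/∂x² = 0
∂²h/∂y² = -36*x*y
∇²h = -36*x*y
At (1, 1): -36.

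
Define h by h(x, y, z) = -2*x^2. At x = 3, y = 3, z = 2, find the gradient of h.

(-12, 0, 0)

∂h/∂x = -4*x
∂h/∂y = 0
∂h/∂z = 0
∇h = (-4*x, 0, 0)
At (3, 3, 2): (-12, 0, 0).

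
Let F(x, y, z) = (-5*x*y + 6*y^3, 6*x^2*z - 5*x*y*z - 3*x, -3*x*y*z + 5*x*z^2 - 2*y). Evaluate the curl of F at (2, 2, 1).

(∇×F)₁ = ∂F₃/∂y − ∂F₂/∂z = -6*x^2 + 5*x*y - 3*x*z - 2
(∇×F)₂ = ∂F₁/∂z − ∂F₃/∂x = 3*y*z - 5*z^2
(∇×F)₃ = ∂F₂/∂x − ∂F₁/∂y = 12*x*z + 5*x - 18*y^2 - 5*y*z - 3
∇×F = (-6*x^2 + 5*x*y - 3*x*z - 2, 3*y*z - 5*z^2, 12*x*z + 5*x - 18*y^2 - 5*y*z - 3)
At (2, 2, 1): (-12, 1, -51).

(-12, 1, -51)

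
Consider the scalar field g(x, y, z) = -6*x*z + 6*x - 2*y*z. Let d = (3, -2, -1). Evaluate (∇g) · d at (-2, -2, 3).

-40

∂g/∂x = -6*z + 6
∂g/∂y = -2*z
∂g/∂z = -6*x - 2*y
∇g at (-2, -2, 3) = (-12, -6, 16)
∇g · d = (-12)(3) + (-6)(-2) + (16)(-1) = -40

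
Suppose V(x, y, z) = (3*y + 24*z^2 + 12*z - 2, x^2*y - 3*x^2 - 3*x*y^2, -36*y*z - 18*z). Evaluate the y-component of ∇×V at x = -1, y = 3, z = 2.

108

(∇×V)_2 = ∂V₁/∂z − ∂V₃/∂x
= 48*z + 12 − (0)
= 48*z + 12
At (-1, 3, 2): 108.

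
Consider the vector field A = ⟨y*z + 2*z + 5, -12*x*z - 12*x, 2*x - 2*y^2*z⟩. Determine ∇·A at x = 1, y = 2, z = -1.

∂A₁/∂x = 0
∂A₂/∂y = 0
∂A₃/∂z = -2*y^2
∇·A = -2*y^2
At (1, 2, -1): -8.

-8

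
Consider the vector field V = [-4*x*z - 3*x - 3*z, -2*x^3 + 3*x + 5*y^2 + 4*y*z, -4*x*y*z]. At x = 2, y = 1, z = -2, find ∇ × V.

(12, -19, -21)

(∇×V)₁ = ∂V₃/∂y − ∂V₂/∂z = -4*x*z - 4*y
(∇×V)₂ = ∂V₁/∂z − ∂V₃/∂x = -4*x + 4*y*z - 3
(∇×V)₃ = ∂V₂/∂x − ∂V₁/∂y = -6*x^2 + 3
∇×V = (-4*x*z - 4*y, -4*x + 4*y*z - 3, -6*x^2 + 3)
At (2, 1, -2): (12, -19, -21).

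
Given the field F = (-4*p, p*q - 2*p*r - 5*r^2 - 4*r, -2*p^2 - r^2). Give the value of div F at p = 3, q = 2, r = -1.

1

∂F₁/∂p = -4
∂F₂/∂q = p
∂F₃/∂r = -2*r
∇·F = p - 2*r - 4
At (3, 2, -1): 1.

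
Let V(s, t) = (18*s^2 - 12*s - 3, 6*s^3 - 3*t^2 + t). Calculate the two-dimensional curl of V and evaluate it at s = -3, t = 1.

∂V₂/∂s = 18*s^2
∂V₁/∂t = 0
Scalar curl = 18*s^2
At (-3, 1): 162.

162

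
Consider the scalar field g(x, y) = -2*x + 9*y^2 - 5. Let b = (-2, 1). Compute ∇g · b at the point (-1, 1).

22

∂g/∂x = -2
∂g/∂y = 18*y
∇g at (-1, 1) = (-2, 18)
∇g · b = (-2)(-2) + (18)(1) = 22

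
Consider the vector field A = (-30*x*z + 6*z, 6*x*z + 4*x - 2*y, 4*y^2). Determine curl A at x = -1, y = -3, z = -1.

(∇×A)₁ = ∂A₃/∂y − ∂A₂/∂z = -6*x + 8*y
(∇×A)₂ = ∂A₁/∂z − ∂A₃/∂x = -30*x + 6
(∇×A)₃ = ∂A₂/∂x − ∂A₁/∂y = 6*z + 4
∇×A = (-6*x + 8*y, -30*x + 6, 6*z + 4)
At (-1, -3, -1): (-18, 36, -2).

(-18, 36, -2)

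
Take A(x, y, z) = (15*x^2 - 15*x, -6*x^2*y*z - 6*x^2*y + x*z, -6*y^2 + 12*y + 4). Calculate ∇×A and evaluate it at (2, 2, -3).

(∇×A)₁ = ∂A₃/∂y − ∂A₂/∂z = 6*x^2*y - x - 12*y + 12
(∇×A)₂ = ∂A₁/∂z − ∂A₃/∂x = 0
(∇×A)₃ = ∂A₂/∂x − ∂A₁/∂y = -12*x*y*z - 12*x*y + z
∇×A = (6*x^2*y - x - 12*y + 12, 0, -12*x*y*z - 12*x*y + z)
At (2, 2, -3): (34, 0, 93).

(34, 0, 93)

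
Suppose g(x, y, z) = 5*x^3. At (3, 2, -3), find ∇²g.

90

∂²g/∂x² = 30*x
∂²g/∂y² = 0
∂²g/∂z² = 0
∇²g = 30*x
At (3, 2, -3): 90.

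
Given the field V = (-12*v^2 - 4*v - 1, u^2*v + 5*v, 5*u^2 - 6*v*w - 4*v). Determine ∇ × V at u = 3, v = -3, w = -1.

(2, -30, -86)

(∇×V)₁ = ∂V₃/∂v − ∂V₂/∂w = -6*w - 4
(∇×V)₂ = ∂V₁/∂w − ∂V₃/∂u = -10*u
(∇×V)₃ = ∂V₂/∂u − ∂V₁/∂v = 2*u*v + 24*v + 4
∇×V = (-6*w - 4, -10*u, 2*u*v + 24*v + 4)
At (3, -3, -1): (2, -30, -86).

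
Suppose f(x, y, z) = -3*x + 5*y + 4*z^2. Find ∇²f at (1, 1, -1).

8

∂²f/∂x² = 0
∂²f/∂y² = 0
∂²f/∂z² = 8
∇²f = 8
At (1, 1, -1): 8.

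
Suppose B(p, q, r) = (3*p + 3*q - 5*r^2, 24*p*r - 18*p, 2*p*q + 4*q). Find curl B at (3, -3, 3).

(∇×B)₁ = ∂B₃/∂q − ∂B₂/∂r = -22*p + 4
(∇×B)₂ = ∂B₁/∂r − ∂B₃/∂p = -2*q - 10*r
(∇×B)₃ = ∂B₂/∂p − ∂B₁/∂q = 24*r - 21
∇×B = (-22*p + 4, -2*q - 10*r, 24*r - 21)
At (3, -3, 3): (-62, -24, 51).

(-62, -24, 51)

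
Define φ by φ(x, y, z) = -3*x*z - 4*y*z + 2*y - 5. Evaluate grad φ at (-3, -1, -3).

(9, 14, 13)

∂φ/∂x = -3*z
∂φ/∂y = -4*z + 2
∂φ/∂z = -3*x - 4*y
∇φ = (-3*z, -4*z + 2, -3*x - 4*y)
At (-3, -1, -3): (9, 14, 13).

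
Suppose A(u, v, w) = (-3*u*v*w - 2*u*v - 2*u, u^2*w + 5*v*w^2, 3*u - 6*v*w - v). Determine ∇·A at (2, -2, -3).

∂A₁/∂u = -3*v*w - 2*v - 2
∂A₂/∂v = 5*w^2
∂A₃/∂w = -6*v
∇·A = -3*v*w - 8*v + 5*w^2 - 2
At (2, -2, -3): 41.

41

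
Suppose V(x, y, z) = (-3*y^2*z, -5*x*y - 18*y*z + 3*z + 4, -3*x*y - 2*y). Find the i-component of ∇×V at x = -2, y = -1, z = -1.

(∇×V)_1 = ∂V₃/∂y − ∂V₂/∂z
= -3*x - 2 − (-18*y + 3)
= -3*x + 18*y - 5
At (-2, -1, -1): -17.

-17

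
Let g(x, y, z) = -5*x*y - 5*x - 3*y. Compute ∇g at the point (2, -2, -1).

∂g/∂x = -5*y - 5
∂g/∂y = -5*x - 3
∂g/∂z = 0
∇g = (-5*y - 5, -5*x - 3, 0)
At (2, -2, -1): (5, -13, 0).

(5, -13, 0)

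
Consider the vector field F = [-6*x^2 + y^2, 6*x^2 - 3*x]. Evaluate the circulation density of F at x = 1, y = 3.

∂F₂/∂x = 12*x - 3
∂F₁/∂y = 2*y
Scalar curl = 12*x - 2*y - 3
At (1, 3): 3.

3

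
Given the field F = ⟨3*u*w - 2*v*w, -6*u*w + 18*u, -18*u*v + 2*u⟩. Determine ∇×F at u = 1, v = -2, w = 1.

(-12, -31, 14)

(∇×F)₁ = ∂F₃/∂v − ∂F₂/∂w = -12*u
(∇×F)₂ = ∂F₁/∂w − ∂F₃/∂u = 3*u + 16*v - 2
(∇×F)₃ = ∂F₂/∂u − ∂F₁/∂v = -4*w + 18
∇×F = (-12*u, 3*u + 16*v - 2, -4*w + 18)
At (1, -2, 1): (-12, -31, 14).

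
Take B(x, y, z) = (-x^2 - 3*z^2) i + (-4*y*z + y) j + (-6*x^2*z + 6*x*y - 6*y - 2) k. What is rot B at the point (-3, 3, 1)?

(∇×B)₁ = ∂B₃/∂y − ∂B₂/∂z = 6*x + 4*y - 6
(∇×B)₂ = ∂B₁/∂z − ∂B₃/∂x = 12*x*z - 6*y - 6*z
(∇×B)₃ = ∂B₂/∂x − ∂B₁/∂y = 0
∇×B = (6*x + 4*y - 6, 12*x*z - 6*y - 6*z, 0)
At (-3, 3, 1): (-12, -60, 0).

(-12, -60, 0)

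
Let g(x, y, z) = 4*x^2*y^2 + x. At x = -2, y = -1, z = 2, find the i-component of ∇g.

(∇g)_1 = ∂g/∂x = 8*x*y^2 + 1
At (-2, -1, 2): -15.

-15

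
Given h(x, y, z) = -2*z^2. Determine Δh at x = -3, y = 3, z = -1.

-4

∂²h/∂x² = 0
∂²h/∂y² = 0
∂²h/∂z² = -4
∇²h = -4
At (-3, 3, -1): -4.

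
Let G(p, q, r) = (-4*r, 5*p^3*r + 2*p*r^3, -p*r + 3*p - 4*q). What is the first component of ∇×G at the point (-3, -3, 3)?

(∇×G)_1 = ∂G₃/∂q − ∂G₂/∂r
= -4 − (5*p^3 + 6*p*r^2)
= -5*p^3 - 6*p*r^2 - 4
At (-3, -3, 3): 293.

293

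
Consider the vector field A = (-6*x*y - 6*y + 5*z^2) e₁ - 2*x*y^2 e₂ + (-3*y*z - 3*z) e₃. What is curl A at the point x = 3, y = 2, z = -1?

(∇×A)₁ = ∂A₃/∂y − ∂A₂/∂z = -3*z
(∇×A)₂ = ∂A₁/∂z − ∂A₃/∂x = 10*z
(∇×A)₃ = ∂A₂/∂x − ∂A₁/∂y = 6*x - 2*y^2 + 6
∇×A = (-3*z, 10*z, 6*x - 2*y^2 + 6)
At (3, 2, -1): (3, -10, 16).

(3, -10, 16)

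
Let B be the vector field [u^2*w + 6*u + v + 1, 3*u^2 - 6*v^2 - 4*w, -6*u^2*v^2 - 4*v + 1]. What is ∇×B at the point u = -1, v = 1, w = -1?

(∇×B)₁ = ∂B₃/∂v − ∂B₂/∂w = -12*u^2*v
(∇×B)₂ = ∂B₁/∂w − ∂B₃/∂u = u^2 + 12*u*v^2
(∇×B)₃ = ∂B₂/∂u − ∂B₁/∂v = 6*u - 1
∇×B = (-12*u^2*v, u^2 + 12*u*v^2, 6*u - 1)
At (-1, 1, -1): (-12, -11, -7).

(-12, -11, -7)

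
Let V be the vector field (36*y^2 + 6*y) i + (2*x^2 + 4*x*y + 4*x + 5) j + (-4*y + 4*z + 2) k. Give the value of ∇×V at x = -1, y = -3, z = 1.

(∇×V)₁ = ∂V₃/∂y − ∂V₂/∂z = -4
(∇×V)₂ = ∂V₁/∂z − ∂V₃/∂x = 0
(∇×V)₃ = ∂V₂/∂x − ∂V₁/∂y = 4*x - 68*y - 2
∇×V = (-4, 0, 4*x - 68*y - 2)
At (-1, -3, 1): (-4, 0, 198).

(-4, 0, 198)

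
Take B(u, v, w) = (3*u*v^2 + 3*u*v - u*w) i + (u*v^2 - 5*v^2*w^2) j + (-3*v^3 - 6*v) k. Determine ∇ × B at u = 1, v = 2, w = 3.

(78, -1, -11)

(∇×B)₁ = ∂B₃/∂v − ∂B₂/∂w = 10*v^2*w - 9*v^2 - 6
(∇×B)₂ = ∂B₁/∂w − ∂B₃/∂u = -u
(∇×B)₃ = ∂B₂/∂u − ∂B₁/∂v = -6*u*v - 3*u + v^2
∇×B = (10*v^2*w - 9*v^2 - 6, -u, -6*u*v - 3*u + v^2)
At (1, 2, 3): (78, -1, -11).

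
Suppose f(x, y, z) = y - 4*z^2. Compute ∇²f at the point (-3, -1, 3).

-8

∂²f/∂x² = 0
∂²f/∂y² = 0
∂²f/∂z² = -8
∇²f = -8
At (-3, -1, 3): -8.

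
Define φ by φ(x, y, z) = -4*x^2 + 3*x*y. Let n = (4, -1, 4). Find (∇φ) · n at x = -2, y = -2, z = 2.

46

∂φ/∂x = -8*x + 3*y
∂φ/∂y = 3*x
∂φ/∂z = 0
∇φ at (-2, -2, 2) = (10, -6, 0)
∇φ · n = (10)(4) + (-6)(-1) + (0)(4) = 46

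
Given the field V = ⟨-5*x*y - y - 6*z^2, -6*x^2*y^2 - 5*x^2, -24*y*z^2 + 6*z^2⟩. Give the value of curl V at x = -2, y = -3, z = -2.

(-96, 24, 227)

(∇×V)₁ = ∂V₃/∂y − ∂V₂/∂z = -24*z^2
(∇×V)₂ = ∂V₁/∂z − ∂V₃/∂x = -12*z
(∇×V)₃ = ∂V₂/∂x − ∂V₁/∂y = -12*x*y^2 - 5*x + 1
∇×V = (-24*z^2, -12*z, -12*x*y^2 - 5*x + 1)
At (-2, -3, -2): (-96, 24, 227).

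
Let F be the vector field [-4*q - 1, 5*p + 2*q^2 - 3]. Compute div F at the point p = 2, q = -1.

∂F₁/∂p = 0
∂F₂/∂q = 4*q
∇·F = 4*q
At (2, -1): -4.

-4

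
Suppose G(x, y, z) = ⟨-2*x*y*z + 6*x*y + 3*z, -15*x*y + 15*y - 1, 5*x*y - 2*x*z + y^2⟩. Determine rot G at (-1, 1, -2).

(∇×G)₁ = ∂G₃/∂y − ∂G₂/∂z = 5*x + 2*y
(∇×G)₂ = ∂G₁/∂z − ∂G₃/∂x = -2*x*y - 5*y + 2*z + 3
(∇×G)₃ = ∂G₂/∂x − ∂G₁/∂y = 2*x*z - 6*x - 15*y
∇×G = (5*x + 2*y, -2*x*y - 5*y + 2*z + 3, 2*x*z - 6*x - 15*y)
At (-1, 1, -2): (-3, -4, -5).

(-3, -4, -5)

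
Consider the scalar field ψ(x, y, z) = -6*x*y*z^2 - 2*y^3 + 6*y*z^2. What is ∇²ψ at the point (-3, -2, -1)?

∂²ψ/∂x² = 0
∂²ψ/∂y² = -12*y
∂²ψ/∂z² = 12*y*(-x + 1)
∇²ψ = -12*x*y
At (-3, -2, -1): -72.

-72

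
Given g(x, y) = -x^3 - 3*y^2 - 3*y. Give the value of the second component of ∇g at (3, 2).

-15

(∇g)_2 = ∂g/∂y = -6*y - 3
At (3, 2): -15.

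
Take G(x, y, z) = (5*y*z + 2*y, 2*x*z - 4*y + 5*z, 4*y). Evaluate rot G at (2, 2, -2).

(∇×G)₁ = ∂G₃/∂y − ∂G₂/∂z = -2*x - 1
(∇×G)₂ = ∂G₁/∂z − ∂G₃/∂x = 5*y
(∇×G)₃ = ∂G₂/∂x − ∂G₁/∂y = -3*z - 2
∇×G = (-2*x - 1, 5*y, -3*z - 2)
At (2, 2, -2): (-5, 10, 4).

(-5, 10, 4)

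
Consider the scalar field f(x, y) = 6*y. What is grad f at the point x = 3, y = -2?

∂f/∂x = 0
∂f/∂y = 6
∇f = (0, 6)
At (3, -2): (0, 6).

(0, 6)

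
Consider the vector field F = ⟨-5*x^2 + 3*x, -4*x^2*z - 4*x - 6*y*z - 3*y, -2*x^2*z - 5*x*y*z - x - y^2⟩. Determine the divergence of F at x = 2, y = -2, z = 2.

∂F₁/∂x = -10*x + 3
∂F₂/∂y = -6*z - 3
∂F₃/∂z = -2*x^2 - 5*x*y
∇·F = -2*x^2 - 5*x*y - 10*x - 6*z
At (2, -2, 2): -20.

-20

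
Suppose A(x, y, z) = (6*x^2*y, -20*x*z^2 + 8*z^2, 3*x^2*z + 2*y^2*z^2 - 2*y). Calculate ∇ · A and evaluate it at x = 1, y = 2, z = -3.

-21

∂A₁/∂x = 12*x*y
∂A₂/∂y = 0
∂A₃/∂z = 3*x^2 + 4*y^2*z
∇·A = 3*x^2 + 12*x*y + 4*y^2*z
At (1, 2, -3): -21.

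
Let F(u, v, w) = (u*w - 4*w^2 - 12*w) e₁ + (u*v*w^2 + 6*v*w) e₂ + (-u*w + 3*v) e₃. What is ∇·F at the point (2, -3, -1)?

-7

∂F₁/∂u = w
∂F₂/∂v = u*w^2 + 6*w
∂F₃/∂w = -u
∇·F = u*w^2 - u + 7*w
At (2, -3, -1): -7.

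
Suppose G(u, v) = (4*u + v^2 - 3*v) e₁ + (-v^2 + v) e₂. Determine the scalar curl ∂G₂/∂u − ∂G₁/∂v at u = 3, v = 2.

-1

∂G₂/∂u = 0
∂G₁/∂v = 2*v - 3
Scalar curl = -2*v + 3
At (3, 2): -1.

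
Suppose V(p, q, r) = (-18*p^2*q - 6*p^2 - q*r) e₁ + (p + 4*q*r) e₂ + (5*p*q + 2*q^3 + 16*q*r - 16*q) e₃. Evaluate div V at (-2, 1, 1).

∂V₁/∂p = -36*p*q - 12*p
∂V₂/∂q = 4*r
∂V₃/∂r = 16*q
∇·V = -36*p*q - 12*p + 16*q + 4*r
At (-2, 1, 1): 116.

116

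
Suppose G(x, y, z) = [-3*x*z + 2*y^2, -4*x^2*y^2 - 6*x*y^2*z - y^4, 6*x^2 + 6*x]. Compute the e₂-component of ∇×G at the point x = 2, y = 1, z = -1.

(∇×G)_2 = ∂G₁/∂z − ∂G₃/∂x
= -3*x − (12*x + 6)
= -15*x - 6
At (2, 1, -1): -36.

-36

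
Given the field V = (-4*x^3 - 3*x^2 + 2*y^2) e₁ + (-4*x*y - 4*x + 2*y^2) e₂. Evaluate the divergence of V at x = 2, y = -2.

-76

∂V₁/∂x = -12*x^2 - 6*x
∂V₂/∂y = -4*x + 4*y
∇·V = -12*x^2 - 10*x + 4*y
At (2, -2): -76.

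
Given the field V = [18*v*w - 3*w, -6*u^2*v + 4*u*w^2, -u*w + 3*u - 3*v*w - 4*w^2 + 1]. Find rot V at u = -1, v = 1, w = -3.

(∇×V)₁ = ∂V₃/∂v − ∂V₂/∂w = -8*u*w - 3*w
(∇×V)₂ = ∂V₁/∂w − ∂V₃/∂u = 18*v + w - 6
(∇×V)₃ = ∂V₂/∂u − ∂V₁/∂v = -12*u*v + 4*w^2 - 18*w
∇×V = (-8*u*w - 3*w, 18*v + w - 6, -12*u*v + 4*w^2 - 18*w)
At (-1, 1, -3): (-15, 9, 102).

(-15, 9, 102)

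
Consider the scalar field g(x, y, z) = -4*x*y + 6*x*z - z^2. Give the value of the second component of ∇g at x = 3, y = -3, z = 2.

(∇g)_2 = ∂g/∂y = -4*x
At (3, -3, 2): -12.

-12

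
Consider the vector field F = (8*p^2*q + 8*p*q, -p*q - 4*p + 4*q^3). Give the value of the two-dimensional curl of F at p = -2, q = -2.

∂F₂/∂p = -q - 4
∂F₁/∂q = 8*p^2 + 8*p
Scalar curl = -8*p^2 - 8*p - q - 4
At (-2, -2): -18.

-18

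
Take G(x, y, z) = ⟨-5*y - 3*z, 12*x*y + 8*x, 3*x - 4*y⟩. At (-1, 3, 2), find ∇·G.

∂G₁/∂x = 0
∂G₂/∂y = 12*x
∂G₃/∂z = 0
∇·G = 12*x
At (-1, 3, 2): -12.

-12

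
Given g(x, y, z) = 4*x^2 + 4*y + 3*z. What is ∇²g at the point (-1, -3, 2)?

8

∂²g/∂x² = 8
∂²g/∂y² = 0
∂²g/∂z² = 0
∇²g = 8
At (-1, -3, 2): 8.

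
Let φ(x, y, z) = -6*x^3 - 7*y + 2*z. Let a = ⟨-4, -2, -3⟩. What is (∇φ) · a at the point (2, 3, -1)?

296

∂φ/∂x = -18*x^2
∂φ/∂y = -7
∂φ/∂z = 2
∇φ at (2, 3, -1) = (-72, -7, 2)
∇φ · a = (-72)(-4) + (-7)(-2) + (2)(-3) = 296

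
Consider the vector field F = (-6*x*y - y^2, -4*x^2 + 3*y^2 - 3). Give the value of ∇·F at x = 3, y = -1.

∂F₁/∂x = -6*y
∂F₂/∂y = 6*y
∇·F = 0
At (3, -1): 0.

0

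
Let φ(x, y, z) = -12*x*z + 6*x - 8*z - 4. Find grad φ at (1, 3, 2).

(-18, 0, -20)

∂φ/∂x = -12*z + 6
∂φ/∂y = 0
∂φ/∂z = -12*x - 8
∇φ = (-12*z + 6, 0, -12*x - 8)
At (1, 3, 2): (-18, 0, -20).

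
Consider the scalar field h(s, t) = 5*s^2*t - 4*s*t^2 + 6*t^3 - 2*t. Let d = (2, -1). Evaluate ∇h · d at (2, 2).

-10

∂h/∂s = 10*s*t - 4*t^2
∂h/∂t = 5*s^2 - 8*s*t + 18*t^2 - 2
∇h at (2, 2) = (24, 58)
∇h · d = (24)(2) + (58)(-1) = -10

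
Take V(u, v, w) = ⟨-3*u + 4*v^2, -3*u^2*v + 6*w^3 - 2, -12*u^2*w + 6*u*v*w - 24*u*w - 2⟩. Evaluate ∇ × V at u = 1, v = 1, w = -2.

(-84, -84, -14)

(∇×V)₁ = ∂V₃/∂v − ∂V₂/∂w = 6*u*w - 18*w^2
(∇×V)₂ = ∂V₁/∂w − ∂V₃/∂u = 24*u*w - 6*v*w + 24*w
(∇×V)₃ = ∂V₂/∂u − ∂V₁/∂v = -6*u*v - 8*v
∇×V = (6*u*w - 18*w^2, 24*u*w - 6*v*w + 24*w, -6*u*v - 8*v)
At (1, 1, -2): (-84, -84, -14).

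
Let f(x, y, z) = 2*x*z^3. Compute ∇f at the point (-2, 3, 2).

∂f/∂x = 2*z^3
∂f/∂y = 0
∂f/∂z = 6*x*z^2
∇f = (2*z^3, 0, 6*x*z^2)
At (-2, 3, 2): (16, 0, -48).

(16, 0, -48)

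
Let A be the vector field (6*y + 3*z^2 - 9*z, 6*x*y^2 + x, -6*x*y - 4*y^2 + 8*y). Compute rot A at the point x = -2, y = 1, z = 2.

(12, 9, 1)

(∇×A)₁ = ∂A₃/∂y − ∂A₂/∂z = -6*x - 8*y + 8
(∇×A)₂ = ∂A₁/∂z − ∂A₃/∂x = 6*y + 6*z - 9
(∇×A)₃ = ∂A₂/∂x − ∂A₁/∂y = 6*y^2 - 5
∇×A = (-6*x - 8*y + 8, 6*y + 6*z - 9, 6*y^2 - 5)
At (-2, 1, 2): (12, 9, 1).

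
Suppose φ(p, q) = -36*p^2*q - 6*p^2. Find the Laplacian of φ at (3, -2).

∂²φ/∂p² = -12*(6*q + 1)
∂²φ/∂q² = 0
∇²φ = -72*q - 12
At (3, -2): 132.

132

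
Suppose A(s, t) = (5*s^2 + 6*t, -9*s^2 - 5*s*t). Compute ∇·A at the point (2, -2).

∂A₁/∂s = 10*s
∂A₂/∂t = -5*s
∇·A = 5*s
At (2, -2): 10.

10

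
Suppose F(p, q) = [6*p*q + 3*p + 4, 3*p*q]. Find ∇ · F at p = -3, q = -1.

∂F₁/∂p = 6*q + 3
∂F₂/∂q = 3*p
∇·F = 3*p + 6*q + 3
At (-3, -1): -12.

-12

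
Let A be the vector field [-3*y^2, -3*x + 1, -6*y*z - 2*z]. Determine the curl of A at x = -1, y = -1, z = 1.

(-6, 0, -9)

(∇×A)₁ = ∂A₃/∂y − ∂A₂/∂z = -6*z
(∇×A)₂ = ∂A₁/∂z − ∂A₃/∂x = 0
(∇×A)₃ = ∂A₂/∂x − ∂A₁/∂y = 6*y - 3
∇×A = (-6*z, 0, 6*y - 3)
At (-1, -1, 1): (-6, 0, -9).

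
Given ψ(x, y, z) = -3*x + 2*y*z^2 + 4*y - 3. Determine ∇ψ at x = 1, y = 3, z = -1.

∂ψ/∂x = -3
∂ψ/∂y = 2*z^2 + 4
∂ψ/∂z = 4*y*z
∇ψ = (-3, 2*z^2 + 4, 4*y*z)
At (1, 3, -1): (-3, 6, -12).

(-3, 6, -12)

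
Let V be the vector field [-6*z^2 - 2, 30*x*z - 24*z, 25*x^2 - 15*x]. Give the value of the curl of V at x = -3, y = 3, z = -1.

(∇×V)₁ = ∂V₃/∂y − ∂V₂/∂z = -30*x + 24
(∇×V)₂ = ∂V₁/∂z − ∂V₃/∂x = -50*x - 12*z + 15
(∇×V)₃ = ∂V₂/∂x − ∂V₁/∂y = 30*z
∇×V = (-30*x + 24, -50*x - 12*z + 15, 30*z)
At (-3, 3, -1): (114, 177, -30).

(114, 177, -30)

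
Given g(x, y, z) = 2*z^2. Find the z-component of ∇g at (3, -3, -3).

(∇g)_3 = ∂g/∂z = 4*z
At (3, -3, -3): -12.

-12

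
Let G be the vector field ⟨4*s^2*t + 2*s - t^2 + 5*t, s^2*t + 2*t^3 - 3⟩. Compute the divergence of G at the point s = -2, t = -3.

108

∂G₁/∂s = 8*s*t + 2
∂G₂/∂t = s^2 + 6*t^2
∇·G = s^2 + 8*s*t + 6*t^2 + 2
At (-2, -3): 108.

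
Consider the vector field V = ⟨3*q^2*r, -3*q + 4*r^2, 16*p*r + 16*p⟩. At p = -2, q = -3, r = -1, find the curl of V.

(8, 27, -18)

(∇×V)₁ = ∂V₃/∂q − ∂V₂/∂r = -8*r
(∇×V)₂ = ∂V₁/∂r − ∂V₃/∂p = 3*q^2 - 16*r - 16
(∇×V)₃ = ∂V₂/∂p − ∂V₁/∂q = -6*q*r
∇×V = (-8*r, 3*q^2 - 16*r - 16, -6*q*r)
At (-2, -3, -1): (8, 27, -18).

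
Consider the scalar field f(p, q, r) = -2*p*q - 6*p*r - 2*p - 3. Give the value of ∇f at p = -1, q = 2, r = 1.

(-12, 2, 6)

∂f/∂p = -2*q - 6*r - 2
∂f/∂q = -2*p
∂f/∂r = -6*p
∇f = (-2*q - 6*r - 2, -2*p, -6*p)
At (-1, 2, 1): (-12, 2, 6).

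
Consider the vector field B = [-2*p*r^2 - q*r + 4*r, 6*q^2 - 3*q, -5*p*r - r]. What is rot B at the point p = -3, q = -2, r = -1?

(0, -11, -1)

(∇×B)₁ = ∂B₃/∂q − ∂B₂/∂r = 0
(∇×B)₂ = ∂B₁/∂r − ∂B₃/∂p = -4*p*r - q + 5*r + 4
(∇×B)₃ = ∂B₂/∂p − ∂B₁/∂q = r
∇×B = (0, -4*p*r - q + 5*r + 4, r)
At (-3, -2, -1): (0, -11, -1).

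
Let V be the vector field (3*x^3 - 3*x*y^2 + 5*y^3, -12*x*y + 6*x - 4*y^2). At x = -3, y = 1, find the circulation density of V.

∂V₂/∂x = -12*y + 6
∂V₁/∂y = -6*x*y + 15*y^2
Scalar curl = 6*x*y - 15*y^2 - 12*y + 6
At (-3, 1): -39.

-39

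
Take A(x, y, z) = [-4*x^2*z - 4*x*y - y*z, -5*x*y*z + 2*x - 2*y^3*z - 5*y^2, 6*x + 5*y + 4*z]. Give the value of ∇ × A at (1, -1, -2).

(∇×A)₁ = ∂A₃/∂y − ∂A₂/∂z = 5*x*y + 2*y^3 + 5
(∇×A)₂ = ∂A₁/∂z − ∂A₃/∂x = -4*x^2 - y - 6
(∇×A)₃ = ∂A₂/∂x − ∂A₁/∂y = 4*x - 5*y*z + z + 2
∇×A = (5*x*y + 2*y^3 + 5, -4*x^2 - y - 6, 4*x - 5*y*z + z + 2)
At (1, -1, -2): (-2, -9, -6).

(-2, -9, -6)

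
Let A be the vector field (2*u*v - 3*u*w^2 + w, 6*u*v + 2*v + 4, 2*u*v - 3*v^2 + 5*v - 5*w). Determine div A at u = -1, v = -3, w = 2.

-27

∂A₁/∂u = 2*v - 3*w^2
∂A₂/∂v = 6*u + 2
∂A₃/∂w = -5
∇·A = 6*u + 2*v - 3*w^2 - 3
At (-1, -3, 2): -27.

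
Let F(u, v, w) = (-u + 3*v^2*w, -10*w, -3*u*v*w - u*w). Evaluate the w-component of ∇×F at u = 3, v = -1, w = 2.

(∇×F)_3 = ∂F₂/∂u − ∂F₁/∂v
= 0 − (6*v*w)
= -6*v*w
At (3, -1, 2): 12.

12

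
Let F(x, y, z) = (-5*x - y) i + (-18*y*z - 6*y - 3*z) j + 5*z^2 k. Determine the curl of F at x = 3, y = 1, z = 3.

(∇×F)₁ = ∂F₃/∂y − ∂F₂/∂z = 18*y + 3
(∇×F)₂ = ∂F₁/∂z − ∂F₃/∂x = 0
(∇×F)₃ = ∂F₂/∂x − ∂F₁/∂y = 1
∇×F = (18*y + 3, 0, 1)
At (3, 1, 3): (21, 0, 1).

(21, 0, 1)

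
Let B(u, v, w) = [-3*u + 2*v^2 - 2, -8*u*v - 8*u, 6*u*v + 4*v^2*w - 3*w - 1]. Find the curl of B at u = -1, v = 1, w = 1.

(2, -6, -20)

(∇×B)₁ = ∂B₃/∂v − ∂B₂/∂w = 6*u + 8*v*w
(∇×B)₂ = ∂B₁/∂w − ∂B₃/∂u = -6*v
(∇×B)₃ = ∂B₂/∂u − ∂B₁/∂v = -12*v - 8
∇×B = (6*u + 8*v*w, -6*v, -12*v - 8)
At (-1, 1, 1): (2, -6, -20).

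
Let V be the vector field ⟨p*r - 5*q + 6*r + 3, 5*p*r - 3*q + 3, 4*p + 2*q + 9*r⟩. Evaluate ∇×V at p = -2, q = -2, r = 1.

(∇×V)₁ = ∂V₃/∂q − ∂V₂/∂r = -5*p + 2
(∇×V)₂ = ∂V₁/∂r − ∂V₃/∂p = p + 2
(∇×V)₃ = ∂V₂/∂p − ∂V₁/∂q = 5*r + 5
∇×V = (-5*p + 2, p + 2, 5*r + 5)
At (-2, -2, 1): (12, 0, 10).

(12, 0, 10)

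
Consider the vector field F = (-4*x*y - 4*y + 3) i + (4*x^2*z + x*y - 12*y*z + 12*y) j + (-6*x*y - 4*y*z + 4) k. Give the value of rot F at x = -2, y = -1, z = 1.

(-20, -6, -21)

(∇×F)₁ = ∂F₃/∂y − ∂F₂/∂z = -4*x^2 - 6*x + 12*y - 4*z
(∇×F)₂ = ∂F₁/∂z − ∂F₃/∂x = 6*y
(∇×F)₃ = ∂F₂/∂x − ∂F₁/∂y = 8*x*z + 4*x + y + 4
∇×F = (-4*x^2 - 6*x + 12*y - 4*z, 6*y, 8*x*z + 4*x + y + 4)
At (-2, -1, 1): (-20, -6, -21).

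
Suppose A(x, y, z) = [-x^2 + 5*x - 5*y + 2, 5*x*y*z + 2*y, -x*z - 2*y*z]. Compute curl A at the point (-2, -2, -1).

(∇×A)₁ = ∂A₃/∂y − ∂A₂/∂z = -5*x*y - 2*z
(∇×A)₂ = ∂A₁/∂z − ∂A₃/∂x = z
(∇×A)₃ = ∂A₂/∂x − ∂A₁/∂y = 5*y*z + 5
∇×A = (-5*x*y - 2*z, z, 5*y*z + 5)
At (-2, -2, -1): (-18, -1, 15).

(-18, -1, 15)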